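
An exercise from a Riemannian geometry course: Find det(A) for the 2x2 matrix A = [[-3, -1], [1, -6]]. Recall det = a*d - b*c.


For a 2x2 matrix [[a, b], [c, d]], det = a*d - b*c.
a = -3, b = -1, c = 1, d = -6
a*d = -3 * -6 = 18
b*c = -1 * 1 = -1
det = 18 - -1 = 19

19


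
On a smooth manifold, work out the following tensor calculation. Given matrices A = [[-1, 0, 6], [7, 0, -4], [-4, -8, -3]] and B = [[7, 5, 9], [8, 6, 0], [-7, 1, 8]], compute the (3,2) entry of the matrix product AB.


(AB)_{ij} = sum_k A_{ik} B_{kj}.
For i=3, j=2:
A_{31} * B_{12} = -4 * 5 = -20
A_{32} * B_{22} = -8 * 6 = -48
A_{33} * B_{32} = -3 * 1 = -3
Sum = -20 + -48 + -3 = -71

-71


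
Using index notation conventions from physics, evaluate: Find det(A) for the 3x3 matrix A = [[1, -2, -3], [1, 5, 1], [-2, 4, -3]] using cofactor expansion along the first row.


Expanding along the first row, det(A) = a11*M_11 - a12*M_12 + a13*M_13, where M_1j is the (1,j) minor.
Minor M_11 = 5*-3 - 1*4 = -19
Minor M_12 = 1*-3 - 1*-2 = -1
Minor M_13 = 1*4 - 5*-2 = 14
det = 1*(-19) - -2*(-1) + -3*(14)
    = -19 - 2 + -42
    = -63

-63


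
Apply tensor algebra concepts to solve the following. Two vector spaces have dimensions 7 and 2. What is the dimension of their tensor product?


The dimension of a tensor product is the product of dimensions.
dim(V) = 7, dim(W) = 2
dim(V (x) W) = 7 * 2 = 14

14


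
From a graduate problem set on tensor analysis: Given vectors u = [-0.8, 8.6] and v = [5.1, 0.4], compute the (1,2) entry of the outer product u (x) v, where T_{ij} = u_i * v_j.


The outer product entry T_{ij} = u_i * v_j.
We need i=1, j=2.
u_1 = -0.8, v_2 = 0.4
T_{1,2} = -0.8 * 0.4 = -0.32

-0.32


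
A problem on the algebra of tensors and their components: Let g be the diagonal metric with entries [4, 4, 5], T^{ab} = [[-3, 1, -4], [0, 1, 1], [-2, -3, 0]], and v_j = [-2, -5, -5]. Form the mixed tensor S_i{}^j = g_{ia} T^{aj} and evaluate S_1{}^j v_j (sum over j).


Step 1: lower the first index. For a diagonal metric, g_{ia} T^{aj} = g_{ii} T^{ij} (no sum on i).
g_{11} = 4
S_1{}^1 = 4 * T^{11} = 4 * -3 = -12
S_1{}^2 = 4 * T^{12} = 4 * 1 = 4
S_1{}^3 = 4 * T^{13} = 4 * -4 = -16
Step 2: contract S_1{}^j with v_j.
S_1{}^1 * v_1 = -12 * -2 = 24
S_1{}^2 * v_2 = 4 * -5 = -20
S_1{}^3 * v_3 = -16 * -5 = 80
Result = 24 + -20 + 80 = 84

84


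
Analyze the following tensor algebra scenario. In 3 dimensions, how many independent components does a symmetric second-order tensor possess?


A symmetric rank-2 tensor in d dimensions has d(d+1)/2 independent components.
d = 3
d(d+1)/2 = 3 * 4 / 2 = 12 / 2 = 6

6


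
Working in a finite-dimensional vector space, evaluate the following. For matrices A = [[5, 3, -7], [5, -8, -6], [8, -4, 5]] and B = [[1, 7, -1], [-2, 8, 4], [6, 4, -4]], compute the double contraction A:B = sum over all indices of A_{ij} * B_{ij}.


A:B = sum over all i,j of A_{ij} * B_{ij}.
Row 1: 5*1=5, 3*7=21, -7*-1=7 => row sum = 33
Row 2: 5*-2=-10, -8*8=-64, -6*4=-24 => row sum = -98
Row 3: 8*6=48, -4*4=-16, 5*-4=-20 => row sum = 12
Total = 33 + -98 + 12 = -53

-53


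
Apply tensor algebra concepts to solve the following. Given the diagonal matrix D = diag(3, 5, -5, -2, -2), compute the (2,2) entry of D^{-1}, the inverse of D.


For a diagonal matrix, the inverse has entries (D^{-1})_{ii} = 1/d_{ii}.
The diagonal entries are: d_{11} = 3, d_{22} = 5, d_{33} = -5, d_{44} = -2, d_{55} = -2
We need (D^{-1})_{22} = 1/d_{22} = 1/5 = 1/5

1/5


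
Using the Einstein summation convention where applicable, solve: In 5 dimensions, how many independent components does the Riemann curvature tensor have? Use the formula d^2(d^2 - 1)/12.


The Riemann tensor in d dimensions has d^2(d^2 - 1)/12 independent components.
d = 5, so d^2 = 25
d^2 - 1 = 24
d^2(d^2 - 1) = 25 * 24 = 600
Divide by 12: 600 / 12 = 50

50


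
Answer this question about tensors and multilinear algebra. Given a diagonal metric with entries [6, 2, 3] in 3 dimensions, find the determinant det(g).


For a diagonal metric, the determinant is the product of diagonal entries.
Diagonal entries: 6, 2, 3
det(g) = 6 * 2 * 3 = 36

36


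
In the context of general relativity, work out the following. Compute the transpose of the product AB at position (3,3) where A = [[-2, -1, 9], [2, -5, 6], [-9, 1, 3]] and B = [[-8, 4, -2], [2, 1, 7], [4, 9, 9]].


(AB)^T_{ij} = (AB)_{ji} = sum_k A_{jk} B_{ki}.
For i=3, j=3 we need (AB)_{33}:
A_{31} * B_{13} = -9 * -2 = 18
A_{32} * B_{23} = 1 * 7 = 7
A_{33} * B_{33} = 3 * 9 = 27
Sum = 18 + 7 + 27 = 52

52


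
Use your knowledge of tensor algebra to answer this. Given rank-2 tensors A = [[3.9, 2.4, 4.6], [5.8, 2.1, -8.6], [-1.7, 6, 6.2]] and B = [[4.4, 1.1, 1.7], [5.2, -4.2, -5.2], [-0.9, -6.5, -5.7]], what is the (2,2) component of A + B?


Tensor addition is component-wise: (A + B)_{ij} = A_{ij} + B_{ij}.
A_{22} = 2.1
B_{22} = -4.2
(A + B)_{22} = 2.1 + -4.2 = -2.1

-2.1


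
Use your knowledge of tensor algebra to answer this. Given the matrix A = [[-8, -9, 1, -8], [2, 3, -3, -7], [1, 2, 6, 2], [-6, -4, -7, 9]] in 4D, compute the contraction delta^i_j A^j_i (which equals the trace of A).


The contraction (trace) of a rank-2 tensor is the sum of its diagonal elements.
Diagonal entries: A[1,1] = -8, A[2,2] = 3, A[3,3] = 6, A[4,4] = 9
Tr(A) = -8 + 3 + 6 + 9 = 10

10


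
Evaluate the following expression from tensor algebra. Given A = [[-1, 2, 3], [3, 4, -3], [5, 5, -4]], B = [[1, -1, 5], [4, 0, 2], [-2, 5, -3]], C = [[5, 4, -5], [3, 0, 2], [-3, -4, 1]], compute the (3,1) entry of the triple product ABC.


(ABC)_{31} = sum_m (AB)_{3m} C_{m1}. First compute row 3 of AB.
(AB)_{31} = 5*1 + 5*4 + -4*-2 = 33
(AB)_{32} = 5*-1 + 5*0 + -4*5 = -25
(AB)_{33} = 5*5 + 5*2 + -4*-3 = 47
Now contract with column 1 of C:
(AB)_{31} * C_{11} = 33 * 5 = 165
(AB)_{32} * C_{21} = -25 * 3 = -75
(AB)_{33} * C_{31} = 47 * -3 = -141
(ABC)_{31} = 165 + -75 + -141 = -51

-51


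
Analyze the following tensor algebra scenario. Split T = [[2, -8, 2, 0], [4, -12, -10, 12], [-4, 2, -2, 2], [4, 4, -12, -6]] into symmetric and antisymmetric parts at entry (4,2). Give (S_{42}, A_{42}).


T_{42} = 4
T_{24} = 12
S_{42} = (4 + 12)/2 = 16/2 = 8
A_{42} = (4 - 12)/2 = -8/2 = -4
Check: S + A = 8 + -4 = 4 = T_{42}.

(8, -4)


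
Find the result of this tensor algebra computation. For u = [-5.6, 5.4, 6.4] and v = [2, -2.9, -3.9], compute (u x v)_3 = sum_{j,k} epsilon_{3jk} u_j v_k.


(u x v)_3 = sum_{j,k} epsilon_{3jk} u_j v_k. Only permutations of (1,2,3) contribute; the two non-zero terms are:
eps_{312} u_1 v_2 = 1 * -5.6 * -2.9 = 16.24
eps_{321} u_2 v_1 = -1 * 5.4 * 2 = -10.8
(u x v)_3 = 5.44

5.44


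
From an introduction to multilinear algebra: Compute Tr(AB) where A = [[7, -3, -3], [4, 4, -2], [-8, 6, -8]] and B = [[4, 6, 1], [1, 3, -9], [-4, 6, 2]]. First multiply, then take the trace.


Tr(AB) = sum_i (AB)_{ii} where (AB)_{ii} = sum_k A_{ik} B_{ki}.
(AB)_{11} = 7*4 + -3*1 + -3*-4 = 37
(AB)_{22} = 4*6 + 4*3 + -2*6 = 24
(AB)_{33} = -8*1 + 6*-9 + -8*2 = -78
Tr(AB) = 37 + 24 + -78 = -17

-17


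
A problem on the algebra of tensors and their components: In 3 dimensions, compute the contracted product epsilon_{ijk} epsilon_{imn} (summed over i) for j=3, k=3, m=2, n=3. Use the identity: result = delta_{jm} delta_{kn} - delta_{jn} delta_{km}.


Using the identity: epsilon_{ijk} epsilon_{imn} = delta_{jm} delta_{kn} - delta_{jn} delta_{km}.
delta_{32} = 0
delta_{33} = 1
delta_{33} = 1
delta_{32} = 0
Result = 0 * 1 - 1 * 0 = 0 - 0 = 0

0


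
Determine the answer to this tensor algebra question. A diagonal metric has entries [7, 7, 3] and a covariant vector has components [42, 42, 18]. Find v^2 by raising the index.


To raise an index with a diagonal metric: v^i = v_i / g_{ii}.
For index 2: v_2 = 42, g_{22} = 7
v^2 = 42 / 7 = 6

6


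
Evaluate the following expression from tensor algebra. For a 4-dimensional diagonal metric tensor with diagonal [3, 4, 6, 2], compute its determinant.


For a diagonal metric, the determinant is the product of diagonal entries.
Diagonal entries: 3, 4, 6, 2
det(g) = 3 * 4 * 6 * 2 = 144

144


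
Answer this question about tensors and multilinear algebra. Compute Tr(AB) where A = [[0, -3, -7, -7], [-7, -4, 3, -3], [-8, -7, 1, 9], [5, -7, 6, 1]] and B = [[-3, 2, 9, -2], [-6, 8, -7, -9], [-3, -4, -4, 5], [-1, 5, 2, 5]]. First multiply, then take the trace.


Tr(AB) = sum_i (AB)_{ii} where (AB)_{ii} = sum_k A_{ik} B_{ki}.
(AB)_{11} = 0*-3 + -3*-6 + -7*-3 + -7*-1 = 46
(AB)_{22} = -7*2 + -4*8 + 3*-4 + -3*5 = -73
(AB)_{33} = -8*9 + -7*-7 + 1*-4 + 9*2 = -9
(AB)_{44} = 5*-2 + -7*-9 + 6*5 + 1*5 = 88
Tr(AB) = 46 + -73 + -9 + 88 = 52

52


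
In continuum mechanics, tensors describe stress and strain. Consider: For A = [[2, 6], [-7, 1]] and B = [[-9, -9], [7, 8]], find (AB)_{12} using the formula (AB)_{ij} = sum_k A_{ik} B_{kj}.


(AB)_{ij} = sum_k A_{ik} B_{kj}.
For i=1, j=2:
A_{11} * B_{12} = 2 * -9 = -18
A_{12} * B_{22} = 6 * 8 = 48
Sum = -18 + 48 = 30

30


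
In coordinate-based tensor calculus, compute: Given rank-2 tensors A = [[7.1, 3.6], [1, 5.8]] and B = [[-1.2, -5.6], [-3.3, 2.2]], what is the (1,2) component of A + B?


Tensor addition is component-wise: (A + B)_{ij} = A_{ij} + B_{ij}.
A_{12} = 3.6
B_{12} = -5.6
(A + B)_{12} = 3.6 + -5.6 = -2

-2


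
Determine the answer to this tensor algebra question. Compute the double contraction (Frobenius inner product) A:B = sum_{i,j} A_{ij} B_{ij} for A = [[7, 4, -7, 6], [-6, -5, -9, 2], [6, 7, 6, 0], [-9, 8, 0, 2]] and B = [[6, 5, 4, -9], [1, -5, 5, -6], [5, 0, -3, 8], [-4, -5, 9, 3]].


A:B = sum over all i,j of A_{ij} * B_{ij}.
Row 1: 7*6=42, 4*5=20, -7*4=-28, 6*-9=-54 => row sum = -20
Row 2: -6*1=-6, -5*-5=25, -9*5=-45, 2*-6=-12 => row sum = -38
Row 3: 6*5=30, 7*0=0, 6*-3=-18, 0*8=0 => row sum = 12
Row 4: -9*-4=36, 8*-5=-40, 0*9=0, 2*3=6 => row sum = 2
Total = -20 + -38 + 12 + 2 = -44

-44


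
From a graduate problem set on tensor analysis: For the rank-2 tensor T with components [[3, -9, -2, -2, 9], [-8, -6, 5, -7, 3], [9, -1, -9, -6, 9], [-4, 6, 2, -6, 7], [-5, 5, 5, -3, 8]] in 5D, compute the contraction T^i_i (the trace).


The contraction (trace) of a rank-2 tensor is the sum of its diagonal elements.
Diagonal entries: A[1,1] = 3, A[2,2] = -6, A[3,3] = -9, A[4,4] = -6, A[5,5] = 8
Tr(A) = 3 + -6 + -9 + -6 + 8 = -10

-10


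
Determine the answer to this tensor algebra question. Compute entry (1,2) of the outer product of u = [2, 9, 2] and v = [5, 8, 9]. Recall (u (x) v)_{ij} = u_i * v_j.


The outer product entry T_{ij} = u_i * v_j.
We need i=1, j=2.
u_1 = 2, v_2 = 8
T_{1,2} = 2 * 8 = 16

16


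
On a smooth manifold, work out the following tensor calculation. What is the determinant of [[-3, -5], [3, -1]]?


For a 2x2 matrix [[a, b], [c, d]], det = a*d - b*c.
a = -3, b = -5, c = 3, d = -1
a*d = -3 * -1 = 3
b*c = -5 * 3 = -15
det = 3 - -15 = 18

18


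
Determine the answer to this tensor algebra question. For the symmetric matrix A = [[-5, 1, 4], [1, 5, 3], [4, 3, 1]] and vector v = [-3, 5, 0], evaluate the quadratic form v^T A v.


First compute Av:
(Av)_1 = -5*-3 + 1*5 + 4*0 = 20
(Av)_2 = 1*-3 + 5*5 + 3*0 = 22
(Av)_3 = 4*-3 + 3*5 + 1*0 = 3
Av = [20, 22, 3]
Then v^T (Av) = -3*20 + 5*22 + 0*3
= -60 + 110 + 0 = 50

50


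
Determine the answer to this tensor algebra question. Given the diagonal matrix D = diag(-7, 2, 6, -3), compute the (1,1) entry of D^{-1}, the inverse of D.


For a diagonal matrix, the inverse has entries (D^{-1})_{ii} = 1/d_{ii}.
The diagonal entries are: d_{11} = -7, d_{22} = 2, d_{33} = 6, d_{44} = -3
We need (D^{-1})_{11} = 1/d_{11} = 1/-7 = -1/7

-1/7


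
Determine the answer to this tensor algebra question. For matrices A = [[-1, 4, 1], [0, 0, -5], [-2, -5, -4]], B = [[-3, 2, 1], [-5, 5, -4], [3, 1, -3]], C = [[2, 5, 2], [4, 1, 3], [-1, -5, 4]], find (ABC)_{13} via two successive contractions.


(ABC)_{13} = sum_m (AB)_{1m} C_{m3}. First compute row 1 of AB.
(AB)_{11} = -1*-3 + 4*-5 + 1*3 = -14
(AB)_{12} = -1*2 + 4*5 + 1*1 = 19
(AB)_{13} = -1*1 + 4*-4 + 1*-3 = -20
Now contract with column 3 of C:
(AB)_{11} * C_{13} = -14 * 2 = -28
(AB)_{12} * C_{23} = 19 * 3 = 57
(AB)_{13} * C_{33} = -20 * 4 = -80
(ABC)_{13} = -28 + 57 + -80 = -51

-51


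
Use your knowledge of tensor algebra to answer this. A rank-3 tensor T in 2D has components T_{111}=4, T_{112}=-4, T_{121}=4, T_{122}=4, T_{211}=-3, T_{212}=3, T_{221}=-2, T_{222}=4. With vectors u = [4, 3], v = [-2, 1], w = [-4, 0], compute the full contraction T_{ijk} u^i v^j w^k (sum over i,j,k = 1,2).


S = sum over i,j,k of T_{ijk} u_i v_j w_k. Expanding all 8 terms:
T_{111}*u_1*v_1*w_1 = 4*4*-2*-4 = 128  (running total: 128)
T_{112}*u_1*v_1*w_2 = -4*4*-2*0 = 0  (running total: 128)
T_{121}*u_1*v_2*w_1 = 4*4*1*-4 = -64  (running total: 64)
T_{122}*u_1*v_2*w_2 = 4*4*1*0 = 0  (running total: 64)
T_{211}*u_2*v_1*w_1 = -3*3*-2*-4 = -72  (running total: -8)
T_{212}*u_2*v_1*w_2 = 3*3*-2*0 = 0  (running total: -8)
T_{221}*u_2*v_2*w_1 = -2*3*1*-4 = 24  (running total: 16)
T_{222}*u_2*v_2*w_2 = 4*3*1*0 = 0  (running total: 16)
S = 16

16


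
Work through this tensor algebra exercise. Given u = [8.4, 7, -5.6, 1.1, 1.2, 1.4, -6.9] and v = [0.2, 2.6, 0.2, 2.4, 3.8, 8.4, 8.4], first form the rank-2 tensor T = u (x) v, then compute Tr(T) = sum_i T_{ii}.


The outer product gives T_{ij} = u_i v_j.
The trace (contraction) is Tr(T) = sum_i T_{ii} = sum_i u_i v_i.
Diagonal entries:
T_{11} = u_1 * v_1 = 8.4 * 0.2 = 1.68
T_{22} = u_2 * v_2 = 7 * 2.6 = 18.2
T_{33} = u_3 * v_3 = -5.6 * 0.2 = -1.12
T_{44} = u_4 * v_4 = 1.1 * 2.4 = 2.64
T_{55} = u_5 * v_5 = 1.2 * 3.8 = 4.56
T_{66} = u_6 * v_6 = 1.4 * 8.4 = 11.76
T_{77} = u_7 * v_7 = -6.9 * 8.4 = -57.96
Tr(T) = 1.68 + 18.2 + -1.12 + 2.64 + 4.56 + 11.76 + -57.96 = -20.24

-20.24


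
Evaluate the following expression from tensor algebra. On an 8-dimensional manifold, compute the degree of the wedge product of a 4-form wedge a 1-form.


The degree of a wedge product is the sum of the degrees of the individual forms.
Degrees: 4, 1
Total degree = 4 + 1 = 5

5


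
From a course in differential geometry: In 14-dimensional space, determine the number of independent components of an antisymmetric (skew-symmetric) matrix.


An antisymmetric rank-2 tensor satisfies A_{ij} = -A_{ji}, so diagonal entries are zero.
The independent components are the upper-triangular entries: C(n, 2) = n(n-1)/2.
n = 14
C(14, 2) = 14 * 13 / 2 = 182 / 2 = 91

91


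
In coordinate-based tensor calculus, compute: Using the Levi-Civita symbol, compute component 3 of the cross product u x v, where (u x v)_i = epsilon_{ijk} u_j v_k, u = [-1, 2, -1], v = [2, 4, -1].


(u x v)_3 = sum_{j,k} epsilon_{3jk} u_j v_k. Only permutations of (1,2,3) contribute; the two non-zero terms are:
eps_{312} u_1 v_2 = 1 * -1 * 4 = -4
eps_{321} u_2 v_1 = -1 * 2 * 2 = -4
(u x v)_3 = -8

-8


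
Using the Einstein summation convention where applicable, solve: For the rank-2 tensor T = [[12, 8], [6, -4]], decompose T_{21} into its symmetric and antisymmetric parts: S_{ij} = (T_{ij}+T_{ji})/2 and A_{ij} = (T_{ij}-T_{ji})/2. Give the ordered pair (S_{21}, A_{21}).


T_{21} = 6
T_{12} = 8
S_{21} = (6 + 8)/2 = 14/2 = 7
A_{21} = (6 - 8)/2 = -2/2 = -1
Check: S + A = 7 + -1 = 6 = T_{21}.

(7, -1)


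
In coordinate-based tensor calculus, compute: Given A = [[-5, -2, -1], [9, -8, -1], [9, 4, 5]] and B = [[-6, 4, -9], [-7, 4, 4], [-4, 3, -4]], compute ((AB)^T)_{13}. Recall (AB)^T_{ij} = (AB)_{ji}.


(AB)^T_{ij} = (AB)_{ji} = sum_k A_{jk} B_{ki}.
For i=1, j=3 we need (AB)_{31}:
A_{31} * B_{11} = 9 * -6 = -54
A_{32} * B_{21} = 4 * -7 = -28
A_{33} * B_{31} = 5 * -4 = -20
Sum = -54 + -28 + -20 = -102

-102


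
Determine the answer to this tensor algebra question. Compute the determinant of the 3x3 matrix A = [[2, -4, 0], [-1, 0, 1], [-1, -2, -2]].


Expanding along the first row, det(A) = a11*M_11 - a12*M_12 + a13*M_13, where M_1j is the (1,j) minor.
Minor M_11 = 0*-2 - 1*-2 = 2
Minor M_12 = -1*-2 - 1*-1 = 3
Minor M_13 = -1*-2 - 0*-1 = 2
det = 2*(2) - -4*(3) + 0*(2)
    = 4 - -12 + 0
    = 16

16


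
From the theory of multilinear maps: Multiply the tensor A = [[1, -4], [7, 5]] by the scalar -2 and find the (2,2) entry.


Scalar multiplication: (cA)_{ij} = c * A_{ij}.
c = -2
A_{22} = 5
(cA)_{22} = -2 * 5 = -10

-10


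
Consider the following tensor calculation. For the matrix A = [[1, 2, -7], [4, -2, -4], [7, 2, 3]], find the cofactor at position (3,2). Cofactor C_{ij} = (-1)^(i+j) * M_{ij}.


To find cofactor C_{32}, delete row 3 and column 2.
The resulting 2x2 submatrix is: [[1, -7], [4, -4]]
Minor M_{32} = 1*-4 - -7*4
  = -4 - -28 = 24
Sign = (-1)^(3+2) = (-1)^5 = -1
Cofactor C_{32} = -1 * 24 = -24

-24


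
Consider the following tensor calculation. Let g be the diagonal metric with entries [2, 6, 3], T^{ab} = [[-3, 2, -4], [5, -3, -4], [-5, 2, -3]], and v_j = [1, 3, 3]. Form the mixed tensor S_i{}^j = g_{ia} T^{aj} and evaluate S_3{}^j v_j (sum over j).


Step 1: lower the first index. For a diagonal metric, g_{ia} T^{aj} = g_{ii} T^{ij} (no sum on i).
g_{33} = 3
S_3{}^1 = 3 * T^{31} = 3 * -5 = -15
S_3{}^2 = 3 * T^{32} = 3 * 2 = 6
S_3{}^3 = 3 * T^{33} = 3 * -3 = -9
Step 2: contract S_3{}^j with v_j.
S_3{}^1 * v_1 = -15 * 1 = -15
S_3{}^2 * v_2 = 6 * 3 = 18
S_3{}^3 * v_3 = -9 * 3 = -27
Result = -15 + 18 + -27 = -24

-24


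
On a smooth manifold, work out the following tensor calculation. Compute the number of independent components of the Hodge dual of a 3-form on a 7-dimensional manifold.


The Hodge dual of a p-form on an n-dimensional manifold is an (n-p)-form.
n = 7, p = 3, so dual degree = 7 - 3 = 4
The number of components is C(n, n-p) = C(7, 4) = 35

35


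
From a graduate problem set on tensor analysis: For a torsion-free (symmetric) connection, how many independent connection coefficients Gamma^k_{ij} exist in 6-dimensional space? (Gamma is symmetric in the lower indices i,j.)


Christoffel symbols Gamma^k_{ij} are symmetric in i,j, so there are d * d(d+1)/2 independent symbols.
d = 6
d(d+1)/2 = 6 * 7 / 2 = 21
Total = 6 * 21 = 126

126


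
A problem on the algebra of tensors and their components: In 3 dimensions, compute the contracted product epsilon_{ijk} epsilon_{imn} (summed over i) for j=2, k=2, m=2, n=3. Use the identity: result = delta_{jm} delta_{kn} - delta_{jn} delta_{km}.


Using the identity: epsilon_{ijk} epsilon_{imn} = delta_{jm} delta_{kn} - delta_{jn} delta_{km}.
delta_{22} = 1
delta_{23} = 0
delta_{23} = 0
delta_{22} = 1
Result = 1 * 0 - 0 * 1 = 0 - 0 = 0

0


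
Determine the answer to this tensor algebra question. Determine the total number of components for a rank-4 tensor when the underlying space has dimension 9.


The number of components of a rank-r tensor in d dimensions is d^r.
Here d = 9 and r = 4.
9^4 = 6561

6561


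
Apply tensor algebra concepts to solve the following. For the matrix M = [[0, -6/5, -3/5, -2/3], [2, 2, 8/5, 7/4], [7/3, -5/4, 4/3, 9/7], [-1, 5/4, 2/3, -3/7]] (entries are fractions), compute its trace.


The trace is the sum of diagonal entries.
Diagonal: M[1,1] = 0, M[2,2] = 2, M[3,3] = 4/3, M[4,4] = -3/7
Tr(M) = 0 + 2 + 4/3 + -3/7
Computing step by step:
After adding M[1,1]: 0
After adding M[2,2]: 2
After adding M[3,3]: 10/3
After adding M[4,4]: 61/21
Tr(M) = 61/21

61/21


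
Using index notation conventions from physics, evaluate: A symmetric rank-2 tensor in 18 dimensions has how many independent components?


A symmetric rank-2 tensor in d dimensions has d(d+1)/2 independent components.
d = 18
d(d+1)/2 = 18 * 19 / 2 = 342 / 2 = 171

171


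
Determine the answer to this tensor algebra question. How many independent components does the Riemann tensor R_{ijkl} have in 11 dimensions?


The Riemann tensor in d dimensions has d^2(d^2 - 1)/12 independent components.
d = 11, so d^2 = 121
d^2 - 1 = 120
d^2(d^2 - 1) = 121 * 120 = 14520
Divide by 12: 14520 / 12 = 1210

1210


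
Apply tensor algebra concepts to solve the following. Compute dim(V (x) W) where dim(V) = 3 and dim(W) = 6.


The dimension of a tensor product is the product of dimensions.
dim(V) = 3, dim(W) = 6
dim(V (x) W) = 3 * 6 = 18

18


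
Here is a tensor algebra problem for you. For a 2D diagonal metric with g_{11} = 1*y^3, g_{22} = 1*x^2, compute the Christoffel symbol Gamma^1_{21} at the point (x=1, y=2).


For a diagonal metric, Gamma^k_{ij} = (1/2) g^{kk} (dg_{ik}/dx_j + dg_{jk}/dx_i - dg_{ij}/dx_k).
The metric is diagonal, so g_{ab} = 0 for a != b.
At the given point: g_{11} = 8, g_{22} = 1
g^{11} = 1/8
dg_{21}/dx_1 = 0 (off-diagonal)
dg_{11}/dx_2 = dg_{11}/dx_2 = 12
dg_{21}/dx_1 = 0 (off-diagonal)
Numerator = 0 + 12 - 0 = 12
Gamma^1_{21} = 12 / (2 * 8) = 3/4

3/4


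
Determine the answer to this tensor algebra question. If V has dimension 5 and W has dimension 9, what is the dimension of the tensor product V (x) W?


The dimension of a tensor product is the product of dimensions.
dim(V) = 5, dim(W) = 9
dim(V (x) W) = 5 * 9 = 45

45


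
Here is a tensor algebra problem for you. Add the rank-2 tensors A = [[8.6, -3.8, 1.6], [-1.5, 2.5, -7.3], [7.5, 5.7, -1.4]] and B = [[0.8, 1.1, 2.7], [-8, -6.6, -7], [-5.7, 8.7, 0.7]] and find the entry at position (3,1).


Tensor addition is component-wise: (A + B)_{ij} = A_{ij} + B_{ij}.
A_{31} = 7.5
B_{31} = -5.7
(A + B)_{31} = 7.5 + -5.7 = 1.8

1.8


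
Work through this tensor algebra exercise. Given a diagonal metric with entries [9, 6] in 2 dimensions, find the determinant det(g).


For a diagonal metric, the determinant is the product of diagonal entries.
Diagonal entries: 9, 6
det(g) = 9 * 6 = 54

54


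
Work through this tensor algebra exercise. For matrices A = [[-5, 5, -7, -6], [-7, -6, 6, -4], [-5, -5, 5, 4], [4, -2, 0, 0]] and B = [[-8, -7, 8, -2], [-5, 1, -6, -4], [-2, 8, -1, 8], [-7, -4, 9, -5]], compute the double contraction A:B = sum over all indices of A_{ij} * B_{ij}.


A:B = sum over all i,j of A_{ij} * B_{ij}.
Row 1: -5*-8=40, 5*-7=-35, -7*8=-56, -6*-2=12 => row sum = -39
Row 2: -7*-5=35, -6*1=-6, 6*-6=-36, -4*-4=16 => row sum = 9
Row 3: -5*-2=10, -5*8=-40, 5*-1=-5, 4*8=32 => row sum = -3
Row 4: 4*-7=-28, -2*-4=8, 0*9=0, 0*-5=0 => row sum = -20
Total = -39 + 9 + -3 + -20 = -53

-53


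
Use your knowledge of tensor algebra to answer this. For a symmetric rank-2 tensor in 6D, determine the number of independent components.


A symmetric rank-2 tensor in d dimensions has d(d+1)/2 independent components.
d = 6
d(d+1)/2 = 6 * 7 / 2 = 42 / 2 = 21

21


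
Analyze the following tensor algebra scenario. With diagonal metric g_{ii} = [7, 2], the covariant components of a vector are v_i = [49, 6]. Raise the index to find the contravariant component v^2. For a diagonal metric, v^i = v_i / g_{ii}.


To raise an index with a diagonal metric: v^i = v_i / g_{ii}.
For index 2: v_2 = 6, g_{22} = 2
v^2 = 6 / 2 = 3

3


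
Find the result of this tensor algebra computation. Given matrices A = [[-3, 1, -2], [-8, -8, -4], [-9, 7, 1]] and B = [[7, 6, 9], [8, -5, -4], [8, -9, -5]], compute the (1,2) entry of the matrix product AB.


(AB)_{ij} = sum_k A_{ik} B_{kj}.
For i=1, j=2:
A_{11} * B_{12} = -3 * 6 = -18
A_{12} * B_{22} = 1 * -5 = -5
A_{13} * B_{32} = -2 * -9 = 18
Sum = -18 + -5 + 18 = -5

-5


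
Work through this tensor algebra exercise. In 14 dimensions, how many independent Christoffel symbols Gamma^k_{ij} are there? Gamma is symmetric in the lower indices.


Christoffel symbols Gamma^k_{ij} are symmetric in i,j, so there are d * d(d+1)/2 independent symbols.
d = 14
d(d+1)/2 = 14 * 15 / 2 = 105
Total = 14 * 105 = 1470

1470


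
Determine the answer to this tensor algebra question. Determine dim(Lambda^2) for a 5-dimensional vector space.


The dimension of the space of p-forms on an n-dimensional space is C(n, p).
n = 5, p = 2
C(5, 2) = 5! / (2! * 3!) = 10

10


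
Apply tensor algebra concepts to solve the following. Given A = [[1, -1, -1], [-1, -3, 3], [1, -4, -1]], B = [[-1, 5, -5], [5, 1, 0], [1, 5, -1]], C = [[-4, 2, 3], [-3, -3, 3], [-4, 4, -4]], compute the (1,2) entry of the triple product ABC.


(ABC)_{12} = sum_m (AB)_{1m} C_{m2}. First compute row 1 of AB.
(AB)_{11} = 1*-1 + -1*5 + -1*1 = -7
(AB)_{12} = 1*5 + -1*1 + -1*5 = -1
(AB)_{13} = 1*-5 + -1*0 + -1*-1 = -4
Now contract with column 2 of C:
(AB)_{11} * C_{12} = -7 * 2 = -14
(AB)_{12} * C_{22} = -1 * -3 = 3
(AB)_{13} * C_{32} = -4 * 4 = -16
(ABC)_{12} = -14 + 3 + -16 = -27

-27


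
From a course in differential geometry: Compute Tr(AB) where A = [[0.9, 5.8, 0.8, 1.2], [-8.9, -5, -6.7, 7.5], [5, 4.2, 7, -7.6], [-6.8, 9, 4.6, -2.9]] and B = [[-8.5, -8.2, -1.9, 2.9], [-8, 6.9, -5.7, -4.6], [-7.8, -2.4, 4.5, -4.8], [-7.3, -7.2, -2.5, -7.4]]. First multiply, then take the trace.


Tr(AB) = sum_i (AB)_{ii} where (AB)_{ii} = sum_k A_{ik} B_{ki}.
(AB)_{11} = 0.9*-8.5 + 5.8*-8 + 0.8*-7.8 + 1.2*-7.3 = -69.05
(AB)_{22} = -8.9*-8.2 + -5*6.9 + -6.7*-2.4 + 7.5*-7.2 = 0.56
(AB)_{33} = 5*-1.9 + 4.2*-5.7 + 7*4.5 + -7.6*-2.5 = 17.06
(AB)_{44} = -6.8*2.9 + 9*-4.6 + 4.6*-4.8 + -2.9*-7.4 = -61.74
Tr(AB) = -69.05 + 0.56 + 17.06 + -61.74 = -113.17

-113.17


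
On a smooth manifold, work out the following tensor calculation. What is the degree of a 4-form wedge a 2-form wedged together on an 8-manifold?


The degree of a wedge product is the sum of the degrees of the individual forms.
Degrees: 4, 2
Total degree = 4 + 2 = 6

6


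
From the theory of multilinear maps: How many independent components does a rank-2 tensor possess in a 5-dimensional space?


The number of components of a rank-r tensor in d dimensions is d^r.
Here d = 5 and r = 2.
5^2 = 25

25


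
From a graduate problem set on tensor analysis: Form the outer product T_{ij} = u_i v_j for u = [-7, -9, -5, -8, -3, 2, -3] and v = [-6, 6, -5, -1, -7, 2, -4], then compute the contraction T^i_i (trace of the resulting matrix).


The outer product gives T_{ij} = u_i v_j.
The trace (contraction) is Tr(T) = sum_i T_{ii} = sum_i u_i v_i.
Diagonal entries:
T_{11} = u_1 * v_1 = -7 * -6 = 42
T_{22} = u_2 * v_2 = -9 * 6 = -54
T_{33} = u_3 * v_3 = -5 * -5 = 25
T_{44} = u_4 * v_4 = -8 * -1 = 8
T_{55} = u_5 * v_5 = -3 * -7 = 21
T_{66} = u_6 * v_6 = 2 * 2 = 4
T_{77} = u_7 * v_7 = -3 * -4 = 12
Tr(T) = 42 + -54 + 25 + 8 + 21 + 4 + 12 = 58

58


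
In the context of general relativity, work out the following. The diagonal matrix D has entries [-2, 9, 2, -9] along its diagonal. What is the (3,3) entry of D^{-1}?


For a diagonal matrix, the inverse has entries (D^{-1})_{ii} = 1/d_{ii}.
The diagonal entries are: d_{11} = -2, d_{22} = 9, d_{33} = 2, d_{44} = -9
We need (D^{-1})_{33} = 1/d_{33} = 1/2 = 1/2

1/2


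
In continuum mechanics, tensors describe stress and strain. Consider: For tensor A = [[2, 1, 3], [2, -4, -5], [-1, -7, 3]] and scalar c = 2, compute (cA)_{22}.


Scalar multiplication: (cA)_{ij} = c * A_{ij}.
c = 2
A_{22} = -4
(cA)_{22} = 2 * -4 = -8

-8


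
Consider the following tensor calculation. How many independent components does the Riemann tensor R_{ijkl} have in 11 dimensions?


The Riemann tensor in d dimensions has d^2(d^2 - 1)/12 independent components.
d = 11, so d^2 = 121
d^2 - 1 = 120
d^2(d^2 - 1) = 121 * 120 = 14520
Divide by 12: 14520 / 12 = 1210

1210


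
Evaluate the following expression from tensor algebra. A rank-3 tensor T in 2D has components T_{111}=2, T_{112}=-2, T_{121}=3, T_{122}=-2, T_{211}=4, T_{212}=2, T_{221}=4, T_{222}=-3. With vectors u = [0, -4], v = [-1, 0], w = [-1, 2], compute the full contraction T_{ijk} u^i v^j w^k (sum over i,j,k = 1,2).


S = sum over i,j,k of T_{ijk} u_i v_j w_k. Expanding all 8 terms:
T_{111}*u_1*v_1*w_1 = 2*0*-1*-1 = 0  (running total: 0)
T_{112}*u_1*v_1*w_2 = -2*0*-1*2 = 0  (running total: 0)
T_{121}*u_1*v_2*w_1 = 3*0*0*-1 = 0  (running total: 0)
T_{122}*u_1*v_2*w_2 = -2*0*0*2 = 0  (running total: 0)
T_{211}*u_2*v_1*w_1 = 4*-4*-1*-1 = -16  (running total: -16)
T_{212}*u_2*v_1*w_2 = 2*-4*-1*2 = 16  (running total: 0)
T_{221}*u_2*v_2*w_1 = 4*-4*0*-1 = 0  (running total: 0)
T_{222}*u_2*v_2*w_2 = -3*-4*0*2 = 0  (running total: 0)
S = 0

0


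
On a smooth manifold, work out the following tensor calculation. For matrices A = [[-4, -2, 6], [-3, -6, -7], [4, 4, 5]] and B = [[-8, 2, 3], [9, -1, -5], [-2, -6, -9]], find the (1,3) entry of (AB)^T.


(AB)^T_{ij} = (AB)_{ji} = sum_k A_{jk} B_{ki}.
For i=1, j=3 we need (AB)_{31}:
A_{31} * B_{11} = 4 * -8 = -32
A_{32} * B_{21} = 4 * 9 = 36
A_{33} * B_{31} = 5 * -2 = -10
Sum = -32 + 36 + -10 = -6

-6


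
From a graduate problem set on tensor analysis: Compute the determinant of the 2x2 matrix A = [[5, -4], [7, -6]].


For a 2x2 matrix [[a, b], [c, d]], det = a*d - b*c.
a = 5, b = -4, c = 7, d = -6
a*d = 5 * -6 = -30
b*c = -4 * 7 = -28
det = -30 - -28 = -2

-2


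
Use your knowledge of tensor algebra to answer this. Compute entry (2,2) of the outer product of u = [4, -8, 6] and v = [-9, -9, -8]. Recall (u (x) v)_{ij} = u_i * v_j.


The outer product entry T_{ij} = u_i * v_j.
We need i=2, j=2.
u_2 = -8, v_2 = -9
T_{2,2} = -8 * -9 = 72

72


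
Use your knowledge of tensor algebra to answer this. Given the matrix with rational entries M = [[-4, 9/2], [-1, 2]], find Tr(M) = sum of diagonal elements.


The trace is the sum of diagonal entries.
Diagonal: M[1,1] = -4, M[2,2] = 2
Tr(M) = -4 + 2
Computing step by step:
After adding M[1,1]: -4
After adding M[2,2]: -2
Tr(M) = -2

-2


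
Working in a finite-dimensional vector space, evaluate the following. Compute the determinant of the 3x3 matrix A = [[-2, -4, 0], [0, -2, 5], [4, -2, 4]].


Expanding along the first row, det(A) = a11*M_11 - a12*M_12 + a13*M_13, where M_1j is the (1,j) minor.
Minor M_11 = -2*4 - 5*-2 = 2
Minor M_12 = 0*4 - 5*4 = -20
Minor M_13 = 0*-2 - -2*4 = 8
det = -2*(2) - -4*(-20) + 0*(8)
    = -4 - 80 + 0
    = -84

-84


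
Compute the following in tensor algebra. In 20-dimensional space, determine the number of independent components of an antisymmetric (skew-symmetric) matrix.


An antisymmetric rank-2 tensor satisfies A_{ij} = -A_{ji}, so diagonal entries are zero.
The independent components are the upper-triangular entries: C(n, 2) = n(n-1)/2.
n = 20
C(20, 2) = 20 * 19 / 2 = 380 / 2 = 190

190


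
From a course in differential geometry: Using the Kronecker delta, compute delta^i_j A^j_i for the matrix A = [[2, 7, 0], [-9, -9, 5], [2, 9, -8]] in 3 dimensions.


The contraction (trace) of a rank-2 tensor is the sum of its diagonal elements.
Diagonal entries: A[1,1] = 2, A[2,2] = -9, A[3,3] = -8
Tr(A) = 2 + -9 + -8 = -15

-15


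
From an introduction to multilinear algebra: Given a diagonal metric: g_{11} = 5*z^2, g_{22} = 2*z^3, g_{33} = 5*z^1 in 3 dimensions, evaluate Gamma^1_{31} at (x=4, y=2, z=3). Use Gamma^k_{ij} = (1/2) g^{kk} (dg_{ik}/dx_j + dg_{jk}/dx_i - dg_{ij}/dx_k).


For a diagonal metric, Gamma^k_{ij} = (1/2) g^{kk} (dg_{ik}/dx_j + dg_{jk}/dx_i - dg_{ij}/dx_k).
The metric is diagonal, so g_{ab} = 0 for a != b.
At the given point: g_{11} = 45, g_{22} = 54, g_{33} = 15
g^{11} = 1/45
dg_{31}/dx_1 = 0 (off-diagonal)
dg_{11}/dx_3 = dg_{11}/dx_3 = 30
dg_{31}/dx_1 = 0 (off-diagonal)
Numerator = 0 + 30 - 0 = 30
Gamma^1_{31} = 30 / (2 * 45) = 1/3

1/3


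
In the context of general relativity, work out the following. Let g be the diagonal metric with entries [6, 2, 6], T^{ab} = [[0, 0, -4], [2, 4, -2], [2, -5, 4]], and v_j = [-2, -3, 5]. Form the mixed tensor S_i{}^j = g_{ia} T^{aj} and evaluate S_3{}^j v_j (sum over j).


Step 1: lower the first index. For a diagonal metric, g_{ia} T^{aj} = g_{ii} T^{ij} (no sum on i).
g_{33} = 6
S_3{}^1 = 6 * T^{31} = 6 * 2 = 12
S_3{}^2 = 6 * T^{32} = 6 * -5 = -30
S_3{}^3 = 6 * T^{33} = 6 * 4 = 24
Step 2: contract S_3{}^j with v_j.
S_3{}^1 * v_1 = 12 * -2 = -24
S_3{}^2 * v_2 = -30 * -3 = 90
S_3{}^3 * v_3 = 24 * 5 = 120
Result = -24 + 90 + 120 = 186

186


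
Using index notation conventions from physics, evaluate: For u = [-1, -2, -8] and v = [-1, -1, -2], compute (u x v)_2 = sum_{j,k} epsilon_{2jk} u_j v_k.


(u x v)_2 = sum_{j,k} epsilon_{2jk} u_j v_k. Only permutations of (1,2,3) contribute; the two non-zero terms are:
eps_{213} u_1 v_3 = -1 * -1 * -2 = -2
eps_{231} u_3 v_1 = 1 * -8 * -1 = 8
(u x v)_2 = 6

6


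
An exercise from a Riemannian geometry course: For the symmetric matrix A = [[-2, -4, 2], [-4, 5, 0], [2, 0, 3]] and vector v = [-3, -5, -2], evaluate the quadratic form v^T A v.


First compute Av:
(Av)_1 = -2*-3 + -4*-5 + 2*-2 = 22
(Av)_2 = -4*-3 + 5*-5 + 0*-2 = -13
(Av)_3 = 2*-3 + 0*-5 + 3*-2 = -12
Av = [22, -13, -12]
Then v^T (Av) = -3*22 + -5*-13 + -2*-12
= -66 + 65 + 24 = 23

23


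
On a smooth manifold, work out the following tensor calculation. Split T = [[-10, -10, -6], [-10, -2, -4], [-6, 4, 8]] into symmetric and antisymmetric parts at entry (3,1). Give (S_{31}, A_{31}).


T_{31} = -6
T_{13} = -6
S_{31} = (-6 + -6)/2 = -12/2 = -6
A_{31} = (-6 - -6)/2 = 0/2 = 0
Check: S + A = -6 + 0 = -6 = T_{31}.

(-6, 0)


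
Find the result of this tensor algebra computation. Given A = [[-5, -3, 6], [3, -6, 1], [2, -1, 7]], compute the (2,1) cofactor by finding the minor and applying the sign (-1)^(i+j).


To find cofactor C_{21}, delete row 2 and column 1.
The resulting 2x2 submatrix is: [[-3, 6], [-1, 7]]
Minor M_{21} = -3*7 - 6*-1
  = -21 - -6 = -15
Sign = (-1)^(2+1) = (-1)^3 = -1
Cofactor C_{21} = -1 * -15 = 15

15


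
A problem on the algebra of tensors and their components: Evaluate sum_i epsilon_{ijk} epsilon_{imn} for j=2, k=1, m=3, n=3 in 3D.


Using the identity: epsilon_{ijk} epsilon_{imn} = delta_{jm} delta_{kn} - delta_{jn} delta_{km}.
delta_{23} = 0
delta_{13} = 0
delta_{23} = 0
delta_{13} = 0
Result = 0 * 0 - 0 * 0 = 0 - 0 = 0

0


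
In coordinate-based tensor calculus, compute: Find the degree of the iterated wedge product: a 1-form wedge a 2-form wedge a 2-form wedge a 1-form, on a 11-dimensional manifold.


The degree of a wedge product is the sum of the degrees of the individual forms.
Degrees: 1, 2, 2, 1
Total degree = 1 + 2 + 2 + 1 = 6

6


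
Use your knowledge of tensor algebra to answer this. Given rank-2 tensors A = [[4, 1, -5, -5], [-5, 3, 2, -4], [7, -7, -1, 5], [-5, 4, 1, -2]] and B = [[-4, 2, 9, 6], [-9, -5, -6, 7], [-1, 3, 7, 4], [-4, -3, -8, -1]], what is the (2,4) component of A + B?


Tensor addition is component-wise: (A + B)_{ij} = A_{ij} + B_{ij}.
A_{24} = -4
B_{24} = 7
(A + B)_{24} = -4 + 7 = 3

3


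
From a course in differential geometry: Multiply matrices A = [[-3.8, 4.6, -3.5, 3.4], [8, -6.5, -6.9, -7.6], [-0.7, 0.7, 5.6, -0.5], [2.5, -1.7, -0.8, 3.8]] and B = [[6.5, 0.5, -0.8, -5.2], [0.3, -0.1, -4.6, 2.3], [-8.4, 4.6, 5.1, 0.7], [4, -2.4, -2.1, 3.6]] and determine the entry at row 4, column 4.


(AB)_{ij} = sum_k A_{ik} B_{kj}.
For i=4, j=4:
A_{41} * B_{14} = 2.5 * -5.2 = -13
A_{42} * B_{24} = -1.7 * 2.3 = -3.91
A_{43} * B_{34} = -0.8 * 0.7 = -0.56
A_{44} * B_{44} = 3.8 * 3.6 = 13.68
Sum = -13 + -3.91 + -0.56 + 13.68 = -3.79

-3.79


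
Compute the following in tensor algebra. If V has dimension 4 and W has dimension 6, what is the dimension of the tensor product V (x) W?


The dimension of a tensor product is the product of dimensions.
dim(V) = 4, dim(W) = 6
dim(V (x) W) = 4 * 6 = 24

24


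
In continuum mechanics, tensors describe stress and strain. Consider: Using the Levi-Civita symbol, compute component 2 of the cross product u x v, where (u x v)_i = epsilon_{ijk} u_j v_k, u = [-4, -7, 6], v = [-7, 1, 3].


(u x v)_2 = sum_{j,k} epsilon_{2jk} u_j v_k. Only permutations of (1,2,3) contribute; the two non-zero terms are:
eps_{213} u_1 v_3 = -1 * -4 * 3 = 12
eps_{231} u_3 v_1 = 1 * 6 * -7 = -42
(u x v)_2 = -30

-30


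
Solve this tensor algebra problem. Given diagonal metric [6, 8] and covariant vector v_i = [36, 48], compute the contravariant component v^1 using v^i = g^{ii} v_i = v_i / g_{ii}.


To raise an index with a diagonal metric: v^i = v_i / g_{ii}.
For index 1: v_1 = 36, g_{11} = 6
v^1 = 36 / 6 = 6

6


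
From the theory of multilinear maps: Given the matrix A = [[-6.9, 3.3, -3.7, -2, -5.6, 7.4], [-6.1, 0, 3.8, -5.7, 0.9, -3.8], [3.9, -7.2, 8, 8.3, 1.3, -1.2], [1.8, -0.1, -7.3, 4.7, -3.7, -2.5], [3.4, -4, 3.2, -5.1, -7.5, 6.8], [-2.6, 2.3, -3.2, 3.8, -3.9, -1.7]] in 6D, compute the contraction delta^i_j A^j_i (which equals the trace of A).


The contraction (trace) of a rank-2 tensor is the sum of its diagonal elements.
Diagonal entries: A[1,1] = -6.9, A[2,2] = 0, A[3,3] = 8, A[4,4] = 4.7, A[5,5] = -7.5, A[6,6] = -1.7
Tr(A) = -6.9 + 0 + 8 + 4.7 + -7.5 + -1.7 = -3.4

-3.4


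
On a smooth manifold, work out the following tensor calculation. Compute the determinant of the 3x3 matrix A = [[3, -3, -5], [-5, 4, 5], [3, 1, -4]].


Expanding along the first row, det(A) = a11*M_11 - a12*M_12 + a13*M_13, where M_1j is the (1,j) minor.
Minor M_11 = 4*-4 - 5*1 = -21
Minor M_12 = -5*-4 - 5*3 = 5
Minor M_13 = -5*1 - 4*3 = -17
det = 3*(-21) - -3*(5) + -5*(-17)
    = -63 - -15 + 85
    = 37

37


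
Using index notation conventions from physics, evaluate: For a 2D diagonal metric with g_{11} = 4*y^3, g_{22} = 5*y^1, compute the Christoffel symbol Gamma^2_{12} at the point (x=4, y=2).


For a diagonal metric, Gamma^k_{ij} = (1/2) g^{kk} (dg_{ik}/dx_j + dg_{jk}/dx_i - dg_{ij}/dx_k).
The metric is diagonal, so g_{ab} = 0 for a != b.
At the given point: g_{11} = 32, g_{22} = 10
g^{22} = 1/10
dg_{12}/dx_2 = 0 (off-diagonal)
dg_{22}/dx_1 = dg_{22}/dx_1 = 0
dg_{12}/dx_2 = 0 (off-diagonal)
Numerator = 0 + 0 - 0 = 0
Gamma^2_{12} = 0 / (2 * 10) = 0

0


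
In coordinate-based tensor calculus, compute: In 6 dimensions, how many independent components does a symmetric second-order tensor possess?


A symmetric rank-2 tensor in d dimensions has d(d+1)/2 independent components.
d = 6
d(d+1)/2 = 6 * 7 / 2 = 42 / 2 = 21

21


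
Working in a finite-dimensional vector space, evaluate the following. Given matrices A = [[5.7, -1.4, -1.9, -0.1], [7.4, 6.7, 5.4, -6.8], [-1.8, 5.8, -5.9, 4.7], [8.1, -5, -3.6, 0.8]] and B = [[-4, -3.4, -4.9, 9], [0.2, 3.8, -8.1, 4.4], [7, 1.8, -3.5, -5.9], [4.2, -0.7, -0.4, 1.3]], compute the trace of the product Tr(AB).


Tr(AB) = sum_i (AB)_{ii} where (AB)_{ii} = sum_k A_{ik} B_{ki}.
(AB)_{11} = 5.7*-4 + -1.4*0.2 + -1.9*7 + -0.1*4.2 = -36.8
(AB)_{22} = 7.4*-3.4 + 6.7*3.8 + 5.4*1.8 + -6.8*-0.7 = 14.78
(AB)_{33} = -1.8*-4.9 + 5.8*-8.1 + -5.9*-3.5 + 4.7*-0.4 = -19.39
(AB)_{44} = 8.1*9 + -5*4.4 + -3.6*-5.9 + 0.8*1.3 = 73.18
Tr(AB) = -36.8 + 14.78 + -19.39 + 73.18 = 31.77

31.77


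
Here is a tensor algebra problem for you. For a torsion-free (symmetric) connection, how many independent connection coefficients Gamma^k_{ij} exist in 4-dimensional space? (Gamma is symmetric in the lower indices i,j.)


Christoffel symbols Gamma^k_{ij} are symmetric in i,j, so there are d * d(d+1)/2 independent symbols.
d = 4
d(d+1)/2 = 4 * 5 / 2 = 10
Total = 4 * 10 = 40

40


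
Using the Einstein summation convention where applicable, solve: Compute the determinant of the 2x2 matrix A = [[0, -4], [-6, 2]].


For a 2x2 matrix [[a, b], [c, d]], det = a*d - b*c.
a = 0, b = -4, c = -6, d = 2
a*d = 0 * 2 = 0
b*c = -4 * -6 = 24
det = 0 - 24 = -24

-24


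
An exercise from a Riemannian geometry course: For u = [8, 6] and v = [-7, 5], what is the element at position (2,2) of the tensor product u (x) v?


The outer product entry T_{ij} = u_i * v_j.
We need i=2, j=2.
u_2 = 6, v_2 = 5
T_{2,2} = 6 * 5 = 30

30


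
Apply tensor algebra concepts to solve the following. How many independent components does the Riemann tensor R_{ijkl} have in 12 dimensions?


The Riemann tensor in d dimensions has d^2(d^2 - 1)/12 independent components.
d = 12, so d^2 = 144
d^2 - 1 = 143
d^2(d^2 - 1) = 144 * 143 = 20592
Divide by 12: 20592 / 12 = 1716

1716


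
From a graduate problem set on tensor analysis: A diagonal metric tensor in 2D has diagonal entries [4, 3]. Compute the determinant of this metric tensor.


For a diagonal metric, the determinant is the product of diagonal entries.
Diagonal entries: 4, 3
det(g) = 4 * 3 = 12

12
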